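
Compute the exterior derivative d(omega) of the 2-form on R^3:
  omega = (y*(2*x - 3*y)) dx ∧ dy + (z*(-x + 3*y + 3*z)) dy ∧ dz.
d(omega) = (-z) dx ∧ dy ∧ dz

For a 2-form omega = sum_{i<j} g_{ij} dx_i ∧ dx_j, the exterior derivative is
  d(omega) = sum_{i<j} d(g_{ij}) ∧ dx_i ∧ dx_j = sum_{i<j, k} (∂g_{ij}/∂x_k) dx_k ∧ dx_i ∧ dx_j.
Expand each term, using dx_k ∧ dx_i ∧ dx_j = sgn(permutation) dx_{(a)} ∧ dx_{(b)} ∧ dx_{(c)} with (a < b < c) sorted:
  d(z*(-x + 3*y + 3*z)) includes (∂/∂x)(z*(-x + 3*y + 3*z)) dx = (-z) dx, which multiplied by dy ∧ dz gives (-z) dx ∧ dy ∧ dz
Collecting like 3-forms: d(omega) = (-z) dx ∧ dy ∧ dz.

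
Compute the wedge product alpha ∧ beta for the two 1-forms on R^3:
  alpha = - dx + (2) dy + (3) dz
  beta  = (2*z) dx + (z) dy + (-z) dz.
alpha ∧ beta = (-5*z) dx ∧ dy + (-5*z) dx ∧ dz + (-5*z) dy ∧ dz

Distribute the wedge, using dx_i ∧ dx_j = -dx_j ∧ dx_i and dx_i ∧ dx_i = 0. For each pair (i, j) with i < j, the coefficient of dx_i ∧ dx_j in alpha ∧ beta is (alpha_i * beta_j - alpha_j * beta_i). Collecting: alpha ∧ beta = (-5*z) dx ∧ dy + (-5*z) dx ∧ dz + (-5*z) dy ∧ dz.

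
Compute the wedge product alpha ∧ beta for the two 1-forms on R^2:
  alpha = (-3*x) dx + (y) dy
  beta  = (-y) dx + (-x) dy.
alpha ∧ beta = (3*x^2 + y^2) dx ∧ dy

Distribute the wedge, using dx_i ∧ dx_j = -dx_j ∧ dx_i and dx_i ∧ dx_i = 0. For each pair (i, j) with i < j, the coefficient of dx_i ∧ dx_j in alpha ∧ beta is (alpha_i * beta_j - alpha_j * beta_i). Collecting: alpha ∧ beta = (3*x^2 + y^2) dx ∧ dy.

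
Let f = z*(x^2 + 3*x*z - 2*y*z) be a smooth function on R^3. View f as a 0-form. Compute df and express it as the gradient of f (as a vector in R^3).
df = (z*(2*x + 3*z)) dx + (-2*z^2) dy + (x^2 + 6*x*z - 4*y*z) dz; grad f = (z*(2*x + 3*z), -2*z^2, x^2 + 6*x*z - 4*y*z)

For a 0-form f, d f = (∂f/∂x) dx + (∂f/∂y) dy + (∂f/∂z) dz. The components of the vector representation are exactly the entries of grad f in Cartesian coordinates:
  ∂f/∂x = z*(2*x + 3*z)
  ∂f/∂y = -2*z^2
  ∂f/∂z = x^2 + 6*x*z - 4*y*z.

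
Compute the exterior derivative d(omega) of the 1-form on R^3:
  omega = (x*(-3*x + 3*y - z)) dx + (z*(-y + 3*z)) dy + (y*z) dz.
d(omega) = (-3*x) dx ∧ dy + (x) dx ∧ dz + (y - 5*z) dy ∧ dz

For a 1-form omega = sum_i f_i dx_i, the exterior derivative is
  d(omega) = sum_{i < j} (∂f_j/∂x_i - ∂f_i/∂x_j) dx_i ∧ dx_j.
  coefficient of dx ∧ dy: ∂f_2/∂x - ∂f_1/∂y = ∂(z*(-y + 3*z))/∂x - ∂(x*(-3*x + 3*y - z))/∂y = -3*x
  coefficient of dx ∧ dz: ∂f_3/∂x - ∂f_1/∂z = ∂(y*z)/∂x - ∂(x*(-3*x + 3*y - z))/∂z = x
  coefficient of dy ∧ dz: ∂f_3/∂y - ∂f_2/∂z = ∂(y*z)/∂y - ∂(z*(-y + 3*z))/∂z = y - 5*z
Assembling: d(omega) = (-3*x) dx ∧ dy + (x) dx ∧ dz + (y - 5*z) dy ∧ dz.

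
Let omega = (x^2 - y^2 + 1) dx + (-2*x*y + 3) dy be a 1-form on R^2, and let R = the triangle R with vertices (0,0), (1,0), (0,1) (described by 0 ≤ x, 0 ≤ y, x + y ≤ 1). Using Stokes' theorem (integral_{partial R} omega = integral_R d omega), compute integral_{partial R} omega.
integral_(partial R) omega = 0

Stokes: integral_partial_R omega = integral_R d omega with d omega = (∂Q/∂x - ∂P/∂y) dx ∧ dy.
  ∂Q/∂x = -2*y
  ∂P/∂y = -2*y
  integrand = ∂Q/∂x - ∂P/∂y = 0.
Integrating over R: integral_0^1 integral_0^{1-x} (0) dy dx = 0.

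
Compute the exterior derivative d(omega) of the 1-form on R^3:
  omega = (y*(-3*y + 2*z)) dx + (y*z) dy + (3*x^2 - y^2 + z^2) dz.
d(omega) = (6*y - 2*z) dx ∧ dy + (6*x - 2*y) dx ∧ dz + (-3*y) dy ∧ dz

For a 1-form omega = sum_i f_i dx_i, the exterior derivative is
  d(omega) = sum_{i < j} (∂f_j/∂x_i - ∂f_i/∂x_j) dx_i ∧ dx_j.
  coefficient of dx ∧ dy: ∂f_2/∂x - ∂f_1/∂y = ∂(y*z)/∂x - ∂(y*(-3*y + 2*z))/∂y = 6*y - 2*z
  coefficient of dx ∧ dz: ∂f_3/∂x - ∂f_1/∂z = ∂(3*x^2 - y^2 + z^2)/∂x - ∂(y*(-3*y + 2*z))/∂z = 6*x - 2*y
  coefficient of dy ∧ dz: ∂f_3/∂y - ∂f_2/∂z = ∂(3*x^2 - y^2 + z^2)/∂y - ∂(y*z)/∂z = -3*y
Assembling: d(omega) = (6*y - 2*z) dx ∧ dy + (6*x - 2*y) dx ∧ dz + (-3*y) dy ∧ dz.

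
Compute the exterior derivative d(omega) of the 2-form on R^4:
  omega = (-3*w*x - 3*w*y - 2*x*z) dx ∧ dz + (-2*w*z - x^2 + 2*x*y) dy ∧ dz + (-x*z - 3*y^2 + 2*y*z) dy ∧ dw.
d(omega) = (3*w - 2*x + 2*y) dx ∧ dy ∧ dz + (-3*x - 3*y) dx ∧ dz ∧ dw + (x - 2*y - 2*z) dy ∧ dz ∧ dw + (-z) dx ∧ dy ∧ dw

For a 2-form omega = sum_{i<j} g_{ij} dx_i ∧ dx_j, the exterior derivative is
  d(omega) = sum_{i<j} d(g_{ij}) ∧ dx_i ∧ dx_j = sum_{i<j, k} (∂g_{ij}/∂x_k) dx_k ∧ dx_i ∧ dx_j.
Expand each term, using dx_k ∧ dx_i ∧ dx_j = sgn(permutation) dx_{(a)} ∧ dx_{(b)} ∧ dx_{(c)} with (a < b < c) sorted:
  d(-3*w*x - 3*w*y - 2*x*z) includes (∂/∂y)(-3*w*x - 3*w*y - 2*x*z) dy = (-3*w) dy, which multiplied by dx ∧ dz gives (3*w) dx ∧ dy ∧ dz
  d(-3*w*x - 3*w*y - 2*x*z) includes (∂/∂w)(-3*w*x - 3*w*y - 2*x*z) dw = (-3*x - 3*y) dw, which multiplied by dx ∧ dz gives (-3*x - 3*y) dx ∧ dz ∧ dw
  d(-2*w*z - x^2 + 2*x*y) includes (∂/∂x)(-2*w*z - x^2 + 2*x*y) dx = (-2*x + 2*y) dx, which multiplied by dy ∧ dz gives (-2*x + 2*y) dx ∧ dy ∧ dz
  d(-2*w*z - x^2 + 2*x*y) includes (∂/∂w)(-2*w*z - x^2 + 2*x*y) dw = (-2*z) dw, which multiplied by dy ∧ dz gives (-2*z) dy ∧ dz ∧ dw
  d(-x*z - 3*y^2 + 2*y*z) includes (∂/∂x)(-x*z - 3*y^2 + 2*y*z) dx = (-z) dx, which multiplied by dy ∧ dw gives (-z) dx ∧ dy ∧ dw
  d(-x*z - 3*y^2 + 2*y*z) includes (∂/∂z)(-x*z - 3*y^2 + 2*y*z) dz = (-x + 2*y) dz, which multiplied by dy ∧ dw gives (x - 2*y) dy ∧ dz ∧ dw
Collecting like 3-forms: d(omega) = (3*w - 2*x + 2*y) dx ∧ dy ∧ dz + (-3*x - 3*y) dx ∧ dz ∧ dw + (x - 2*y - 2*z) dy ∧ dz ∧ dw + (-z) dx ∧ dy ∧ dw.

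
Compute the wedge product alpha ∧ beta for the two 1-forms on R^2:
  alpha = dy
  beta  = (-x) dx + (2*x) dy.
alpha ∧ beta = (x) dx ∧ dy

Distribute the wedge, using dx_i ∧ dx_j = -dx_j ∧ dx_i and dx_i ∧ dx_i = 0. For each pair (i, j) with i < j, the coefficient of dx_i ∧ dx_j in alpha ∧ beta is (alpha_i * beta_j - alpha_j * beta_i). Collecting: alpha ∧ beta = (x) dx ∧ dy.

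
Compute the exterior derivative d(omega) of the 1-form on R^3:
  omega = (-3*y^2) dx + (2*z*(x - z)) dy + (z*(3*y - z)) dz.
d(omega) = (6*y + 2*z) dx ∧ dy + (-2*x + 7*z) dy ∧ dz

For a 1-form omega = sum_i f_i dx_i, the exterior derivative is
  d(omega) = sum_{i < j} (∂f_j/∂x_i - ∂f_i/∂x_j) dx_i ∧ dx_j.
  coefficient of dx ∧ dy: ∂f_2/∂x - ∂f_1/∂y = ∂(2*z*(x - z))/∂x - ∂(-3*y^2)/∂y = 6*y + 2*z
  coefficient of dy ∧ dz: ∂f_3/∂y - ∂f_2/∂z = ∂(z*(3*y - z))/∂y - ∂(2*z*(x - z))/∂z = -2*x + 7*z
Assembling: d(omega) = (6*y + 2*z) dx ∧ dy + (-2*x + 7*z) dy ∧ dz.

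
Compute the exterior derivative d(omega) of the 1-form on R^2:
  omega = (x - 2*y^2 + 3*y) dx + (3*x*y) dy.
d(omega) = (7*y - 3) dx ∧ dy

For a 1-form omega = sum_i f_i dx_i, the exterior derivative is
  d(omega) = sum_{i < j} (∂f_j/∂x_i - ∂f_i/∂x_j) dx_i ∧ dx_j.
  coefficient of dx ∧ dy: ∂f_2/∂x - ∂f_1/∂y = ∂(3*x*y)/∂x - ∂(x - 2*y^2 + 3*y)/∂y = 7*y - 3
Assembling: d(omega) = (7*y - 3) dx ∧ dy.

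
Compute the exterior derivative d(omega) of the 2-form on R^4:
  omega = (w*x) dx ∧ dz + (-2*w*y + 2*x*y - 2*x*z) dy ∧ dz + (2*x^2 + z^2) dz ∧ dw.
d(omega) = (5*x) dx ∧ dz ∧ dw + (2*y - 2*z) dx ∧ dy ∧ dz + (-2*y) dy ∧ dz ∧ dw

For a 2-form omega = sum_{i<j} g_{ij} dx_i ∧ dx_j, the exterior derivative is
  d(omega) = sum_{i<j} d(g_{ij}) ∧ dx_i ∧ dx_j = sum_{i<j, k} (∂g_{ij}/∂x_k) dx_k ∧ dx_i ∧ dx_j.
Expand each term, using dx_k ∧ dx_i ∧ dx_j = sgn(permutation) dx_{(a)} ∧ dx_{(b)} ∧ dx_{(c)} with (a < b < c) sorted:
  d(w*x) includes (∂/∂w)(w*x) dw = (x) dw, which multiplied by dx ∧ dz gives (x) dx ∧ dz ∧ dw
  d(-2*w*y + 2*x*y - 2*x*z) includes (∂/∂x)(-2*w*y + 2*x*y - 2*x*z) dx = (2*y - 2*z) dx, which multiplied by dy ∧ dz gives (2*y - 2*z) dx ∧ dy ∧ dz
  d(-2*w*y + 2*x*y - 2*x*z) includes (∂/∂w)(-2*w*y + 2*x*y - 2*x*z) dw = (-2*y) dw, which multiplied by dy ∧ dz gives (-2*y) dy ∧ dz ∧ dw
  d(2*x^2 + z^2) includes (∂/∂x)(2*x^2 + z^2) dx = (4*x) dx, which multiplied by dz ∧ dw gives (4*x) dx ∧ dz ∧ dw
Collecting like 3-forms: d(omega) = (5*x) dx ∧ dz ∧ dw + (2*y - 2*z) dx ∧ dy ∧ dz + (-2*y) dy ∧ dz ∧ dw.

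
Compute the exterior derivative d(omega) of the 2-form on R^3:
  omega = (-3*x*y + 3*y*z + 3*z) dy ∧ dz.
d(omega) = (-3*y) dx ∧ dy ∧ dz

For a 2-form omega = sum_{i<j} g_{ij} dx_i ∧ dx_j, the exterior derivative is
  d(omega) = sum_{i<j} d(g_{ij}) ∧ dx_i ∧ dx_j = sum_{i<j, k} (∂g_{ij}/∂x_k) dx_k ∧ dx_i ∧ dx_j.
Expand each term, using dx_k ∧ dx_i ∧ dx_j = sgn(permutation) dx_{(a)} ∧ dx_{(b)} ∧ dx_{(c)} with (a < b < c) sorted:
  d(-3*x*y + 3*y*z + 3*z) includes (∂/∂x)(-3*x*y + 3*y*z + 3*z) dx = (-3*y) dx, which multiplied by dy ∧ dz gives (-3*y) dx ∧ dy ∧ dz
Collecting like 3-forms: d(omega) = (-3*y) dx ∧ dy ∧ dz.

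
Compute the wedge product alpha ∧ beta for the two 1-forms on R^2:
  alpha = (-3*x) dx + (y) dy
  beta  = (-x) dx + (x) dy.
alpha ∧ beta = (x*(-3*x + y)) dx ∧ dy

Distribute the wedge, using dx_i ∧ dx_j = -dx_j ∧ dx_i and dx_i ∧ dx_i = 0. For each pair (i, j) with i < j, the coefficient of dx_i ∧ dx_j in alpha ∧ beta is (alpha_i * beta_j - alpha_j * beta_i). Collecting: alpha ∧ beta = (x*(-3*x + y)) dx ∧ dy.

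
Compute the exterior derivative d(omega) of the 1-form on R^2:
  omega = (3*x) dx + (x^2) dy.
d(omega) = (2*x) dx ∧ dy

For a 1-form omega = sum_i f_i dx_i, the exterior derivative is
  d(omega) = sum_{i < j} (∂f_j/∂x_i - ∂f_i/∂x_j) dx_i ∧ dx_j.
  coefficient of dx ∧ dy: ∂f_2/∂x - ∂f_1/∂y = ∂(x^2)/∂x - ∂(3*x)/∂y = 2*x
Assembling: d(omega) = (2*x) dx ∧ dy.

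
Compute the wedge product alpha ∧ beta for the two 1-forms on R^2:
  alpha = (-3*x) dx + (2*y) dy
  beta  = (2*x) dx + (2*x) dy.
alpha ∧ beta = (-2*x*(3*x + 2*y)) dx ∧ dy

Distribute the wedge, using dx_i ∧ dx_j = -dx_j ∧ dx_i and dx_i ∧ dx_i = 0. For each pair (i, j) with i < j, the coefficient of dx_i ∧ dx_j in alpha ∧ beta is (alpha_i * beta_j - alpha_j * beta_i). Collecting: alpha ∧ beta = (-2*x*(3*x + 2*y)) dx ∧ dy.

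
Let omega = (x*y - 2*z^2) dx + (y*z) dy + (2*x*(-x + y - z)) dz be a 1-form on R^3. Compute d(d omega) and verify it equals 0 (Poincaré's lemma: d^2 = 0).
d(d omega) = 0

Step 1: d omega = sum_{i<j} (∂f_j/∂x_i - ∂f_i/∂x_j) dx_i ∧ dx_j:
  coeff of dx ∧ dy: -x
  coeff of dx ∧ dz: -4*x + 2*y + 2*z
  coeff of dy ∧ dz: 2*x - y
Step 2: Apply d again to each 2-form coefficient. The only possible 3-form in R^3 is dx ∧ dy ∧ dz, with coefficient
  ∂(coeff of dy∧dz)/∂x - ∂(coeff of dx∧dz)/∂y + ∂(coeff of dx∧dy)/∂z
  = ∂/∂x (2*x - y) - ∂/∂y (-4*x + 2*y + 2*z) + ∂/∂z (-x).
Each of these terms simplifies to sums of mixed partials that cancel in pairs. The result is 0 (by equality of mixed partials for smooth functions — Schwarz / Clairaut).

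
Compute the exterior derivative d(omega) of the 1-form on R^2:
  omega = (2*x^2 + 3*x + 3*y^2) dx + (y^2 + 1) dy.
d(omega) = (-6*y) dx ∧ dy

For a 1-form omega = sum_i f_i dx_i, the exterior derivative is
  d(omega) = sum_{i < j} (∂f_j/∂x_i - ∂f_i/∂x_j) dx_i ∧ dx_j.
  coefficient of dx ∧ dy: ∂f_2/∂x - ∂f_1/∂y = ∂(y^2 + 1)/∂x - ∂(2*x^2 + 3*x + 3*y^2)/∂y = -6*y
Assembling: d(omega) = (-6*y) dx ∧ dy.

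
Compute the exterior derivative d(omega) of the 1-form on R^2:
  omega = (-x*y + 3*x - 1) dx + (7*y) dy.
d(omega) = (x) dx ∧ dy

For a 1-form omega = sum_i f_i dx_i, the exterior derivative is
  d(omega) = sum_{i < j} (∂f_j/∂x_i - ∂f_i/∂x_j) dx_i ∧ dx_j.
  coefficient of dx ∧ dy: ∂f_2/∂x - ∂f_1/∂y = ∂(7*y)/∂x - ∂(-x*y + 3*x - 1)/∂y = x
Assembling: d(omega) = (x) dx ∧ dy.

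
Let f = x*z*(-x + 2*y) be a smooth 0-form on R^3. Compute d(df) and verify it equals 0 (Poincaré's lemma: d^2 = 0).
d(df) = 0

Step 1: df = sum_i (∂f/∂x_i) dx_i = (2*z*(-x + y)) dx + (2*x*z) dy + (x*(-x + 2*y)) dz.
Step 2: Apply d again. Using the 1-form formula, the coefficient of dx ∧ dy in d(df) is ∂^2 f/∂x ∂y - ∂^2 f/∂y ∂x = (2*z) - (2*z) = 0 (equality of mixed partials for smooth f).
Similarly for dx ∧ dz and dy ∧ dz — all coefficients vanish. So d(df) = 0.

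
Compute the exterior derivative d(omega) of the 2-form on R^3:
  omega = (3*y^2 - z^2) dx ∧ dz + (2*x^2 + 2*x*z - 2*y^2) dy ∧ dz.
d(omega) = (4*x - 6*y + 2*z) dx ∧ dy ∧ dz

For a 2-form omega = sum_{i<j} g_{ij} dx_i ∧ dx_j, the exterior derivative is
  d(omega) = sum_{i<j} d(g_{ij}) ∧ dx_i ∧ dx_j = sum_{i<j, k} (∂g_{ij}/∂x_k) dx_k ∧ dx_i ∧ dx_j.
Expand each term, using dx_k ∧ dx_i ∧ dx_j = sgn(permutation) dx_{(a)} ∧ dx_{(b)} ∧ dx_{(c)} with (a < b < c) sorted:
  d(3*y^2 - z^2) includes (∂/∂y)(3*y^2 - z^2) dy = (6*y) dy, which multiplied by dx ∧ dz gives (-6*y) dx ∧ dy ∧ dz
  d(2*x^2 + 2*x*z - 2*y^2) includes (∂/∂x)(2*x^2 + 2*x*z - 2*y^2) dx = (4*x + 2*z) dx, which multiplied by dy ∧ dz gives (4*x + 2*z) dx ∧ dy ∧ dz
Collecting like 3-forms: d(omega) = (4*x - 6*y + 2*z) dx ∧ dy ∧ dz.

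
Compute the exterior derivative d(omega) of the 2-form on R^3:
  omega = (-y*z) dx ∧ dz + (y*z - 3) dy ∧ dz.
d(omega) = (z) dx ∧ dy ∧ dz

For a 2-form omega = sum_{i<j} g_{ij} dx_i ∧ dx_j, the exterior derivative is
  d(omega) = sum_{i<j} d(g_{ij}) ∧ dx_i ∧ dx_j = sum_{i<j, k} (∂g_{ij}/∂x_k) dx_k ∧ dx_i ∧ dx_j.
Expand each term, using dx_k ∧ dx_i ∧ dx_j = sgn(permutation) dx_{(a)} ∧ dx_{(b)} ∧ dx_{(c)} with (a < b < c) sorted:
  d(-y*z) includes (∂/∂y)(-y*z) dy = (-z) dy, which multiplied by dx ∧ dz gives (z) dx ∧ dy ∧ dz
Collecting like 3-forms: d(omega) = (z) dx ∧ dy ∧ dz.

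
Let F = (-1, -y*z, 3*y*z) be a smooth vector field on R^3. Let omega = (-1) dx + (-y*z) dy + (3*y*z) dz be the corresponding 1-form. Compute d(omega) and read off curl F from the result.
d(omega) = (y + 3*z) dy ∧ dz + (0) dz ∧ dx + (0) dx ∧ dy; curl F = (y + 3*z, 0, 0)

d omega = sum_{i<j} (∂f_j/∂x_i - ∂f_i/∂x_j) dx_i ∧ dx_j. Under the identification (dy ∧ dz, dz ∧ dx, dx ∧ dy) ↔ (e_x, e_y, e_z), the coefficients are exactly the components of curl F. Compute:
  ∂R/∂y - ∂Q/∂z = (3*z) - (-y) = y + 3*z
  ∂P/∂z - ∂R/∂x = (0) - (0) = 0
  ∂Q/∂x - ∂P/∂y = (0) - (0) = 0.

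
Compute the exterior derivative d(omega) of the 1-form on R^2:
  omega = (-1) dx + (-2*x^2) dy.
d(omega) = (-4*x) dx ∧ dy

For a 1-form omega = sum_i f_i dx_i, the exterior derivative is
  d(omega) = sum_{i < j} (∂f_j/∂x_i - ∂f_i/∂x_j) dx_i ∧ dx_j.
  coefficient of dx ∧ dy: ∂f_2/∂x - ∂f_1/∂y = ∂(-2*x^2)/∂x - ∂(-1)/∂y = -4*x
Assembling: d(omega) = (-4*x) dx ∧ dy.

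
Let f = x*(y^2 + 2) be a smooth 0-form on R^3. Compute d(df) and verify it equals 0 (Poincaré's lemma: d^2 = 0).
d(df) = 0

Step 1: df = sum_i (∂f/∂x_i) dx_i = (y^2 + 2) dx + (2*x*y) dy + (0) dz.
Step 2: Apply d again. Using the 1-form formula, the coefficient of dx ∧ dy in d(df) is ∂^2 f/∂x ∂y - ∂^2 f/∂y ∂x = (2*y) - (2*y) = 0 (equality of mixed partials for smooth f).
Similarly for dx ∧ dz and dy ∧ dz — all coefficients vanish. So d(df) = 0.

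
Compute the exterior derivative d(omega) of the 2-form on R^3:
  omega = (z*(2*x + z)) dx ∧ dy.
d(omega) = (2*x + 2*z) dx ∧ dy ∧ dz

For a 2-form omega = sum_{i<j} g_{ij} dx_i ∧ dx_j, the exterior derivative is
  d(omega) = sum_{i<j} d(g_{ij}) ∧ dx_i ∧ dx_j = sum_{i<j, k} (∂g_{ij}/∂x_k) dx_k ∧ dx_i ∧ dx_j.
Expand each term, using dx_k ∧ dx_i ∧ dx_j = sgn(permutation) dx_{(a)} ∧ dx_{(b)} ∧ dx_{(c)} with (a < b < c) sorted:
  d(z*(2*x + z)) includes (∂/∂z)(z*(2*x + z)) dz = (2*x + 2*z) dz, which multiplied by dx ∧ dy gives (2*x + 2*z) dx ∧ dy ∧ dz
Collecting like 3-forms: d(omega) = (2*x + 2*z) dx ∧ dy ∧ dz.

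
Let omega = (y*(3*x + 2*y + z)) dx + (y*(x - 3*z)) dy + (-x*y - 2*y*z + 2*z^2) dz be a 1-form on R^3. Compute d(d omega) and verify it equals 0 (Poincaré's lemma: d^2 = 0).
d(d omega) = 0

Step 1: d omega = sum_{i<j} (∂f_j/∂x_i - ∂f_i/∂x_j) dx_i ∧ dx_j:
  coeff of dx ∧ dy: -3*x - 3*y - z
  coeff of dx ∧ dz: -2*y
  coeff of dy ∧ dz: -x + 3*y - 2*z
Step 2: Apply d again to each 2-form coefficient. The only possible 3-form in R^3 is dx ∧ dy ∧ dz, with coefficient
  ∂(coeff of dy∧dz)/∂x - ∂(coeff of dx∧dz)/∂y + ∂(coeff of dx∧dy)/∂z
  = ∂/∂x (-x + 3*y - 2*z) - ∂/∂y (-2*y) + ∂/∂z (-3*x - 3*y - z).
Each of these terms simplifies to sums of mixed partials that cancel in pairs. The result is 0 (by equality of mixed partials for smooth functions — Schwarz / Clairaut).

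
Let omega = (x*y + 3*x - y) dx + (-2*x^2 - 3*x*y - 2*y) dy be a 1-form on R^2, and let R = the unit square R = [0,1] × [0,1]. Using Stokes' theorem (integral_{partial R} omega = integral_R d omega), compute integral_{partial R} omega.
integral_(partial R) omega = -3

Stokes: integral_partial_R omega = integral_R d omega with d omega = (∂Q/∂x - ∂P/∂y) dx ∧ dy.
  ∂Q/∂x = -4*x - 3*y
  ∂P/∂y = x - 1
  integrand = ∂Q/∂x - ∂P/∂y = -5*x - 3*y + 1.
Integrating over R: integral_0^1 integral_0^1 (-5*x - 3*y + 1) dx dy = -3.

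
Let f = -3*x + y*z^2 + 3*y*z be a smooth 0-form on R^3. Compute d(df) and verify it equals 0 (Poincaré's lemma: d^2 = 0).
d(df) = 0

Step 1: df = sum_i (∂f/∂x_i) dx_i = (-3) dx + (z*(z + 3)) dy + (y*(2*z + 3)) dz.
Step 2: Apply d again. Using the 1-form formula, the coefficient of dx ∧ dy in d(df) is ∂^2 f/∂x ∂y - ∂^2 f/∂y ∂x = (0) - (0) = 0 (equality of mixed partials for smooth f).
Similarly for dx ∧ dz and dy ∧ dz — all coefficients vanish. So d(df) = 0.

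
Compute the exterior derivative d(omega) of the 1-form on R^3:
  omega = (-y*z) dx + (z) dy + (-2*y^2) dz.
d(omega) = (z) dx ∧ dy + (y) dx ∧ dz + (-4*y - 1) dy ∧ dz

For a 1-form omega = sum_i f_i dx_i, the exterior derivative is
  d(omega) = sum_{i < j} (∂f_j/∂x_i - ∂f_i/∂x_j) dx_i ∧ dx_j.
  coefficient of dx ∧ dy: ∂f_2/∂x - ∂f_1/∂y = ∂(z)/∂x - ∂(-y*z)/∂y = z
  coefficient of dx ∧ dz: ∂f_3/∂x - ∂f_1/∂z = ∂(-2*y^2)/∂x - ∂(-y*z)/∂z = y
  coefficient of dy ∧ dz: ∂f_3/∂y - ∂f_2/∂z = ∂(-2*y^2)/∂y - ∂(z)/∂z = -4*y - 1
Assembling: d(omega) = (z) dx ∧ dy + (y) dx ∧ dz + (-4*y - 1) dy ∧ dz.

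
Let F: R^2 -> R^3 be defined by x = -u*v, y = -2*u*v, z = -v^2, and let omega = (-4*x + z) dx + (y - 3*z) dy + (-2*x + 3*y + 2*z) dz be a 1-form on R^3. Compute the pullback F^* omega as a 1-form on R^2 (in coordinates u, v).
F^* omega = (-5*v^3) du + (v^2*(3*u + 4*v)) dv

Using F^*(f dg) = (f ∘ F) d(g ∘ F), substitute each coordinate x_i by F_i(u, v) in f_i, and replace dx_i by d F_i = (∂F_i/∂u) du + (∂F_i/∂v) dv.
  For the x component: f_1(F) = v*(4*u - v); d F_1 = (-v) du + (-u) dv
  For the y component: f_2(F) = v*(-2*u + 3*v); d F_2 = (-2*v) du + (-2*u) dv
  For the z component: f_3(F) = 2*v*(-2*u - v); d F_3 = (0) du + (-2*v) dv
Combining and collecting du, dv coefficients:
  coeff of du: -5*v^3
  coeff of dv: v^2*(3*u + 4*v)
F^* omega = (-5*v^3) du + (v^2*(3*u + 4*v)) dv.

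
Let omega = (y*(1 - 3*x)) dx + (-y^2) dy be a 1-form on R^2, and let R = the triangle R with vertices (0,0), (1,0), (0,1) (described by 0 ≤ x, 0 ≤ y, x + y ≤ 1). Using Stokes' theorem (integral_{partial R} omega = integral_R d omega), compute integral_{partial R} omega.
integral_(partial R) omega = 0

Stokes: integral_partial_R omega = integral_R d omega with d omega = (∂Q/∂x - ∂P/∂y) dx ∧ dy.
  ∂Q/∂x = 0
  ∂P/∂y = 1 - 3*x
  integrand = ∂Q/∂x - ∂P/∂y = 3*x - 1.
Integrating over R: integral_0^1 integral_0^{1-x} (3*x - 1) dy dx = 0.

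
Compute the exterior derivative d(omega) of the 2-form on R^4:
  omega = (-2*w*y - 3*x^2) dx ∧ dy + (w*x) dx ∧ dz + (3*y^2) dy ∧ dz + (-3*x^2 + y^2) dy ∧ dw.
d(omega) = (-6*x - 2*y) dx ∧ dy ∧ dw + (x) dx ∧ dz ∧ dw

For a 2-form omega = sum_{i<j} g_{ij} dx_i ∧ dx_j, the exterior derivative is
  d(omega) = sum_{i<j} d(g_{ij}) ∧ dx_i ∧ dx_j = sum_{i<j, k} (∂g_{ij}/∂x_k) dx_k ∧ dx_i ∧ dx_j.
Expand each term, using dx_k ∧ dx_i ∧ dx_j = sgn(permutation) dx_{(a)} ∧ dx_{(b)} ∧ dx_{(c)} with (a < b < c) sorted:
  d(-2*w*y - 3*x^2) includes (∂/∂w)(-2*w*y - 3*x^2) dw = (-2*y) dw, which multiplied by dx ∧ dy gives (-2*y) dx ∧ dy ∧ dw
  d(w*x) includes (∂/∂w)(w*x) dw = (x) dw, which multiplied by dx ∧ dz gives (x) dx ∧ dz ∧ dw
  d(-3*x^2 + y^2) includes (∂/∂x)(-3*x^2 + y^2) dx = (-6*x) dx, which multiplied by dy ∧ dw gives (-6*x) dx ∧ dy ∧ dw
Collecting like 3-forms: d(omega) = (-6*x - 2*y) dx ∧ dy ∧ dw + (x) dx ∧ dz ∧ dw.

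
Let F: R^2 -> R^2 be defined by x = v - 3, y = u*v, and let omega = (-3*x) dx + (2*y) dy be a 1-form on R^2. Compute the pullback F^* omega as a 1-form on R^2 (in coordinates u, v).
F^* omega = (2*u*v^2) du + (2*u^2*v - 3*v + 9) dv

Using F^*(f dg) = (f ∘ F) d(g ∘ F), substitute each coordinate x_i by F_i(u, v) in f_i, and replace dx_i by d F_i = (∂F_i/∂u) du + (∂F_i/∂v) dv.
  For the x component: f_1(F) = 9 - 3*v; d F_1 = (0) du + (1) dv
  For the y component: f_2(F) = 2*u*v; d F_2 = (v) du + (u) dv
Combining and collecting du, dv coefficients:
  coeff of du: 2*u*v^2
  coeff of dv: 2*u^2*v - 3*v + 9
F^* omega = (2*u*v^2) du + (2*u^2*v - 3*v + 9) dv.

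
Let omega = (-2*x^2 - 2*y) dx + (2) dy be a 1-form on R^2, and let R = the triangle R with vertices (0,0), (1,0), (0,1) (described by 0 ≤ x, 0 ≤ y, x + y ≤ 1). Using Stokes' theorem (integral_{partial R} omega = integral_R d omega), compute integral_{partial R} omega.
integral_(partial R) omega = 1

Stokes: integral_partial_R omega = integral_R d omega with d omega = (∂Q/∂x - ∂P/∂y) dx ∧ dy.
  ∂Q/∂x = 0
  ∂P/∂y = -2
  integrand = ∂Q/∂x - ∂P/∂y = 2.
Integrating over R: integral_0^1 integral_0^{1-x} (2) dy dx = 1.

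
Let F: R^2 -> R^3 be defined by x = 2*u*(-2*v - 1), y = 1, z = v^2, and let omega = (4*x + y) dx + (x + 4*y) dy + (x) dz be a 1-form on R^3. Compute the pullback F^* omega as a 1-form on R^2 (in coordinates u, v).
F^* omega = (64*u*v^2 + 64*u*v + 16*u - 4*v - 2) du + (4*u*(16*u*v + 8*u - 2*v^2 - v - 1)) dv

Using F^*(f dg) = (f ∘ F) d(g ∘ F), substitute each coordinate x_i by F_i(u, v) in f_i, and replace dx_i by d F_i = (∂F_i/∂u) du + (∂F_i/∂v) dv.
  For the x component: f_1(F) = -16*u*v - 8*u + 1; d F_1 = (-4*v - 2) du + (-4*u) dv
  For the y component: f_2(F) = -4*u*v - 2*u + 4; d F_2 = (0) du + (0) dv
  For the z component: f_3(F) = 2*u*(-2*v - 1); d F_3 = (0) du + (2*v) dv
Combining and collecting du, dv coefficients:
  coeff of du: 64*u*v^2 + 64*u*v + 16*u - 4*v - 2
  coeff of dv: 4*u*(16*u*v + 8*u - 2*v^2 - v - 1)
F^* omega = (64*u*v^2 + 64*u*v + 16*u - 4*v - 2) du + (4*u*(16*u*v + 8*u - 2*v^2 - v - 1)) dv.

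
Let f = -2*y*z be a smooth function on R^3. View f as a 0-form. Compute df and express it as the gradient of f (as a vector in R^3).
df = (0) dx + (-2*z) dy + (-2*y) dz; grad f = (0, -2*z, -2*y)

For a 0-form f, d f = (∂f/∂x) dx + (∂f/∂y) dy + (∂f/∂z) dz. The components of the vector representation are exactly the entries of grad f in Cartesian coordinates:
  ∂f/∂x = 0
  ∂f/∂y = -2*z
  ∂f/∂z = -2*y.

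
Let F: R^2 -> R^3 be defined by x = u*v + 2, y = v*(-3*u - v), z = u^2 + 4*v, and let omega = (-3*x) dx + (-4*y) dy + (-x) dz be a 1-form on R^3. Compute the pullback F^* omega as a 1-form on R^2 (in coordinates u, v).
F^* omega = (-2*u^2*v - 39*u*v^2 - 4*u - 12*v^3 - 6*v) du + (-39*u^2*v - 36*u*v^2 - 4*u*v - 6*u - 8*v^3 - 8) dv

Using F^*(f dg) = (f ∘ F) d(g ∘ F), substitute each coordinate x_i by F_i(u, v) in f_i, and replace dx_i by d F_i = (∂F_i/∂u) du + (∂F_i/∂v) dv.
  For the x component: f_1(F) = -3*u*v - 6; d F_1 = (v) du + (u) dv
  For the y component: f_2(F) = 4*v*(3*u + v); d F_2 = (-3*v) du + (-3*u - 2*v) dv
  For the z component: f_3(F) = -u*v - 2; d F_3 = (2*u) du + (4) dv
Combining and collecting du, dv coefficients:
  coeff of du: -2*u^2*v - 39*u*v^2 - 4*u - 12*v^3 - 6*v
  coeff of dv: -39*u^2*v - 36*u*v^2 - 4*u*v - 6*u - 8*v^3 - 8
F^* omega = (-2*u^2*v - 39*u*v^2 - 4*u - 12*v^3 - 6*v) du + (-39*u^2*v - 36*u*v^2 - 4*u*v - 6*u - 8*v^3 - 8) dv.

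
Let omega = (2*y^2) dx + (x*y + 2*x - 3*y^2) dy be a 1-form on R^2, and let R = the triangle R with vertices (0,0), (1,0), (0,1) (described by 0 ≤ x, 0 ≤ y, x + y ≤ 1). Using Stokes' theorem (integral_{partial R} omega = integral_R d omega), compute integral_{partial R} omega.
integral_(partial R) omega = 1/2

Stokes: integral_partial_R omega = integral_R d omega with d omega = (∂Q/∂x - ∂P/∂y) dx ∧ dy.
  ∂Q/∂x = y + 2
  ∂P/∂y = 4*y
  integrand = ∂Q/∂x - ∂P/∂y = 2 - 3*y.
Integrating over R: integral_0^1 integral_0^{1-x} (2 - 3*y) dy dx = 1/2.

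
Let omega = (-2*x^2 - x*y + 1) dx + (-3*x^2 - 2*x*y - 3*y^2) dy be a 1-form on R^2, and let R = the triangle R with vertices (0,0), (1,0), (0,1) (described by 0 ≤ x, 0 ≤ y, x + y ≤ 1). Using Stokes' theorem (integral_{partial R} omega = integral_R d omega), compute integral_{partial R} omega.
integral_(partial R) omega = -7/6

Stokes: integral_partial_R omega = integral_R d omega with d omega = (∂Q/∂x - ∂P/∂y) dx ∧ dy.
  ∂Q/∂x = -6*x - 2*y
  ∂P/∂y = -x
  integrand = ∂Q/∂x - ∂P/∂y = -5*x - 2*y.
Integrating over R: integral_0^1 integral_0^{1-x} (-5*x - 2*y) dy dx = -7/6.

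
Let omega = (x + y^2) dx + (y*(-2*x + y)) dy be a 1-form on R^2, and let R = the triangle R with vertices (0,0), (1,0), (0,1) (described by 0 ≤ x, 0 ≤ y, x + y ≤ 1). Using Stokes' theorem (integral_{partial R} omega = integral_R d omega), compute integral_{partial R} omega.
integral_(partial R) omega = -2/3

Stokes: integral_partial_R omega = integral_R d omega with d omega = (∂Q/∂x - ∂P/∂y) dx ∧ dy.
  ∂Q/∂x = -2*y
  ∂P/∂y = 2*y
  integrand = ∂Q/∂x - ∂P/∂y = -4*y.
Integrating over R: integral_0^1 integral_0^{1-x} (-4*y) dy dx = -2/3.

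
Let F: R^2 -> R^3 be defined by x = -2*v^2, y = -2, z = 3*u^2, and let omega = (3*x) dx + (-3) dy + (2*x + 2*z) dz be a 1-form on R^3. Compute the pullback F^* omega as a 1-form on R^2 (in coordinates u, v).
F^* omega = (36*u^3 - 24*u*v^2) du + (24*v^3) dv

Using F^*(f dg) = (f ∘ F) d(g ∘ F), substitute each coordinate x_i by F_i(u, v) in f_i, and replace dx_i by d F_i = (∂F_i/∂u) du + (∂F_i/∂v) dv.
  For the x component: f_1(F) = -6*v^2; d F_1 = (0) du + (-4*v) dv
  For the y component: f_2(F) = -3; d F_2 = (0) du + (0) dv
  For the z component: f_3(F) = 6*u^2 - 4*v^2; d F_3 = (6*u) du + (0) dv
Combining and collecting du, dv coefficients:
  coeff of du: 36*u^3 - 24*u*v^2
  coeff of dv: 24*v^3
F^* omega = (36*u^3 - 24*u*v^2) du + (24*v^3) dv.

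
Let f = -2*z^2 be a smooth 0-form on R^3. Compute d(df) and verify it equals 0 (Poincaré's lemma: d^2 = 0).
d(df) = 0

Step 1: df = sum_i (∂f/∂x_i) dx_i = (0) dx + (0) dy + (-4*z) dz.
Step 2: Apply d again. Using the 1-form formula, the coefficient of dx ∧ dy in d(df) is ∂^2 f/∂x ∂y - ∂^2 f/∂y ∂x = (0) - (0) = 0 (equality of mixed partials for smooth f).
Similarly for dx ∧ dz and dy ∧ dz — all coefficients vanish. So d(df) = 0.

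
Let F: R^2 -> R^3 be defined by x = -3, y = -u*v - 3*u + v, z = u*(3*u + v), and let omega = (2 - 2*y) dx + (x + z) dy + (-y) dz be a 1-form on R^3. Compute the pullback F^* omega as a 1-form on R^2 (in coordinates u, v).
F^* omega = (3*u^2*v + 9*u^2 - 6*u*v - v^2 + 3*v + 9) du + (-3*u^3 + 6*u^2 + 3*u - 3) dv

Using F^*(f dg) = (f ∘ F) d(g ∘ F), substitute each coordinate x_i by F_i(u, v) in f_i, and replace dx_i by d F_i = (∂F_i/∂u) du + (∂F_i/∂v) dv.
  For the x component: f_1(F) = 2*u*v + 6*u - 2*v + 2; d F_1 = (0) du + (0) dv
  For the y component: f_2(F) = 3*u^2 + u*v - 3; d F_2 = (-v - 3) du + (1 - u) dv
  For the z component: f_3(F) = u*v + 3*u - v; d F_3 = (6*u + v) du + (u) dv
Combining and collecting du, dv coefficients:
  coeff of du: 3*u^2*v + 9*u^2 - 6*u*v - v^2 + 3*v + 9
  coeff of dv: -3*u^3 + 6*u^2 + 3*u - 3
F^* omega = (3*u^2*v + 9*u^2 - 6*u*v - v^2 + 3*v + 9) du + (-3*u^3 + 6*u^2 + 3*u - 3) dv.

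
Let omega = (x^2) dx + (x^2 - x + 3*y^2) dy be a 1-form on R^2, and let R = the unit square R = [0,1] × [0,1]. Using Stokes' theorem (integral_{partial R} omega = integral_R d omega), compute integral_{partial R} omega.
integral_(partial R) omega = 0

Stokes: integral_partial_R omega = integral_R d omega with d omega = (∂Q/∂x - ∂P/∂y) dx ∧ dy.
  ∂Q/∂x = 2*x - 1
  ∂P/∂y = 0
  integrand = ∂Q/∂x - ∂P/∂y = 2*x - 1.
Integrating over R: integral_0^1 integral_0^1 (2*x - 1) dx dy = 0.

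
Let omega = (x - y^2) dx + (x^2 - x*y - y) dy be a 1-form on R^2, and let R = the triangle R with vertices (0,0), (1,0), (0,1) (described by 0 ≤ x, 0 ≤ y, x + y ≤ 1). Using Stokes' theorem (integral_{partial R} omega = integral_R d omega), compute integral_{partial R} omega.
integral_(partial R) omega = 1/2

Stokes: integral_partial_R omega = integral_R d omega with d omega = (∂Q/∂x - ∂P/∂y) dx ∧ dy.
  ∂Q/∂x = 2*x - y
  ∂P/∂y = -2*y
  integrand = ∂Q/∂x - ∂P/∂y = 2*x + y.
Integrating over R: integral_0^1 integral_0^{1-x} (2*x + y) dy dx = 1/2.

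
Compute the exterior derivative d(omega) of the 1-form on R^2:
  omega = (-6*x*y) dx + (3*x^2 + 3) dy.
d(omega) = (12*x) dx ∧ dy

For a 1-form omega = sum_i f_i dx_i, the exterior derivative is
  d(omega) = sum_{i < j} (∂f_j/∂x_i - ∂f_i/∂x_j) dx_i ∧ dx_j.
  coefficient of dx ∧ dy: ∂f_2/∂x - ∂f_1/∂y = ∂(3*x^2 + 3)/∂x - ∂(-6*x*y)/∂y = 12*x
Assembling: d(omega) = (12*x) dx ∧ dy.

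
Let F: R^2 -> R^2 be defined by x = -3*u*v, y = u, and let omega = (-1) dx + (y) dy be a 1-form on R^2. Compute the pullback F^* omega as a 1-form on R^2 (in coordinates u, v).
F^* omega = (u + 3*v) du + (3*u) dv

Using F^*(f dg) = (f ∘ F) d(g ∘ F), substitute each coordinate x_i by F_i(u, v) in f_i, and replace dx_i by d F_i = (∂F_i/∂u) du + (∂F_i/∂v) dv.
  For the x component: f_1(F) = -1; d F_1 = (-3*v) du + (-3*u) dv
  For the y component: f_2(F) = u; d F_2 = (1) du + (0) dv
Combining and collecting du, dv coefficients:
  coeff of du: u + 3*v
  coeff of dv: 3*u
F^* omega = (u + 3*v) du + (3*u) dv.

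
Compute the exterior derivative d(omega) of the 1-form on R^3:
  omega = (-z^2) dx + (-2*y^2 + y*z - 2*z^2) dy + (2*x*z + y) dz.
d(omega) = (4*z) dx ∧ dz + (-y + 4*z + 1) dy ∧ dz

For a 1-form omega = sum_i f_i dx_i, the exterior derivative is
  d(omega) = sum_{i < j} (∂f_j/∂x_i - ∂f_i/∂x_j) dx_i ∧ dx_j.
  coefficient of dx ∧ dz: ∂f_3/∂x - ∂f_1/∂z = ∂(2*x*z + y)/∂x - ∂(-z^2)/∂z = 4*z
  coefficient of dy ∧ dz: ∂f_3/∂y - ∂f_2/∂z = ∂(2*x*z + y)/∂y - ∂(-2*y^2 + y*z - 2*z^2)/∂z = -y + 4*z + 1
Assembling: d(omega) = (4*z) dx ∧ dz + (-y + 4*z + 1) dy ∧ dz.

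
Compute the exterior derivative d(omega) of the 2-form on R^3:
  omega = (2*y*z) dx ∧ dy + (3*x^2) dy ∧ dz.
d(omega) = (6*x + 2*y) dx ∧ dy ∧ dz

For a 2-form omega = sum_{i<j} g_{ij} dx_i ∧ dx_j, the exterior derivative is
  d(omega) = sum_{i<j} d(g_{ij}) ∧ dx_i ∧ dx_j = sum_{i<j, k} (∂g_{ij}/∂x_k) dx_k ∧ dx_i ∧ dx_j.
Expand each term, using dx_k ∧ dx_i ∧ dx_j = sgn(permutation) dx_{(a)} ∧ dx_{(b)} ∧ dx_{(c)} with (a < b < c) sorted:
  d(2*y*z) includes (∂/∂z)(2*y*z) dz = (2*y) dz, which multiplied by dx ∧ dy gives (2*y) dx ∧ dy ∧ dz
  d(3*x^2) includes (∂/∂x)(3*x^2) dx = (6*x) dx, which multiplied by dy ∧ dz gives (6*x) dx ∧ dy ∧ dz
Collecting like 3-forms: d(omega) = (6*x + 2*y) dx ∧ dy ∧ dz.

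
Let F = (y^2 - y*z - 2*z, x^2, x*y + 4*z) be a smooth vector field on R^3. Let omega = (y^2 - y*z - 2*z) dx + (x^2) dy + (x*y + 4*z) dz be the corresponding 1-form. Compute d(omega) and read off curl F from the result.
d(omega) = (x) dy ∧ dz + (-2*y - 2) dz ∧ dx + (2*x - 2*y + z) dx ∧ dy; curl F = (x, -2*y - 2, 2*x - 2*y + z)

d omega = sum_{i<j} (∂f_j/∂x_i - ∂f_i/∂x_j) dx_i ∧ dx_j. Under the identification (dy ∧ dz, dz ∧ dx, dx ∧ dy) ↔ (e_x, e_y, e_z), the coefficients are exactly the components of curl F. Compute:
  ∂R/∂y - ∂Q/∂z = (x) - (0) = x
  ∂P/∂z - ∂R/∂x = (-y - 2) - (y) = -2*y - 2
  ∂Q/∂x - ∂P/∂y = (2*x) - (2*y - z) = 2*x - 2*y + z.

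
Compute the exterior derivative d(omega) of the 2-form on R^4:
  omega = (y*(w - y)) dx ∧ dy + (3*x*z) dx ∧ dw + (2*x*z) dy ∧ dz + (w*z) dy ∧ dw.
d(omega) = (y) dx ∧ dy ∧ dw + (-3*x) dx ∧ dz ∧ dw + (2*z) dx ∧ dy ∧ dz + (-w) dy ∧ dz ∧ dw

For a 2-form omega = sum_{i<j} g_{ij} dx_i ∧ dx_j, the exterior derivative is
  d(omega) = sum_{i<j} d(g_{ij}) ∧ dx_i ∧ dx_j = sum_{i<j, k} (∂g_{ij}/∂x_k) dx_k ∧ dx_i ∧ dx_j.
Expand each term, using dx_k ∧ dx_i ∧ dx_j = sgn(permutation) dx_{(a)} ∧ dx_{(b)} ∧ dx_{(c)} with (a < b < c) sorted:
  d(y*(w - y)) includes (∂/∂w)(y*(w - y)) dw = (y) dw, which multiplied by dx ∧ dy gives (y) dx ∧ dy ∧ dw
  d(3*x*z) includes (∂/∂z)(3*x*z) dz = (3*x) dz, which multiplied by dx ∧ dw gives (-3*x) dx ∧ dz ∧ dw
  d(2*x*z) includes (∂/∂x)(2*x*z) dx = (2*z) dx, which multiplied by dy ∧ dz gives (2*z) dx ∧ dy ∧ dz
  d(w*z) includes (∂/∂z)(w*z) dz = (w) dz, which multiplied by dy ∧ dw gives (-w) dy ∧ dz ∧ dw
Collecting like 3-forms: d(omega) = (y) dx ∧ dy ∧ dw + (-3*x) dx ∧ dz ∧ dw + (2*z) dx ∧ dy ∧ dz + (-w) dy ∧ dz ∧ dw.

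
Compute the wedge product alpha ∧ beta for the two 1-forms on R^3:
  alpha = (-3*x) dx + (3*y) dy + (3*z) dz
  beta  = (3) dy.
alpha ∧ beta = (-9*x) dx ∧ dy + (-9*z) dy ∧ dz

Distribute the wedge, using dx_i ∧ dx_j = -dx_j ∧ dx_i and dx_i ∧ dx_i = 0. For each pair (i, j) with i < j, the coefficient of dx_i ∧ dx_j in alpha ∧ beta is (alpha_i * beta_j - alpha_j * beta_i). Collecting: alpha ∧ beta = (-9*x) dx ∧ dy + (-9*z) dy ∧ dz.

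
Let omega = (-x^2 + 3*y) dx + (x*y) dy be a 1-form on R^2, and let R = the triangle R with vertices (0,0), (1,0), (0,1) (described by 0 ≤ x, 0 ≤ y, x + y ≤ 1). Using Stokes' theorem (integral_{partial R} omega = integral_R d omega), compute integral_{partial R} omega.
integral_(partial R) omega = -4/3

Stokes: integral_partial_R omega = integral_R d omega with d omega = (∂Q/∂x - ∂P/∂y) dx ∧ dy.
  ∂Q/∂x = y
  ∂P/∂y = 3
  integrand = ∂Q/∂x - ∂P/∂y = y - 3.
Integrating over R: integral_0^1 integral_0^{1-x} (y - 3) dy dx = -4/3.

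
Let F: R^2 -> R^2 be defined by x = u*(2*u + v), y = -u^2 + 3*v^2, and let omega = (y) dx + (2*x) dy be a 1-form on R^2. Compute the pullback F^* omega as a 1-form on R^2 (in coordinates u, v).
F^* omega = (-12*u^3 - 5*u^2*v + 12*u*v^2 + 3*v^3) du + (u*(-u^2 + 24*u*v + 15*v^2)) dv

Using F^*(f dg) = (f ∘ F) d(g ∘ F), substitute each coordinate x_i by F_i(u, v) in f_i, and replace dx_i by d F_i = (∂F_i/∂u) du + (∂F_i/∂v) dv.
  For the x component: f_1(F) = -u^2 + 3*v^2; d F_1 = (4*u + v) du + (u) dv
  For the y component: f_2(F) = 2*u*(2*u + v); d F_2 = (-2*u) du + (6*v) dv
Combining and collecting du, dv coefficients:
  coeff of du: -12*u^3 - 5*u^2*v + 12*u*v^2 + 3*v^3
  coeff of dv: u*(-u^2 + 24*u*v + 15*v^2)
F^* omega = (-12*u^3 - 5*u^2*v + 12*u*v^2 + 3*v^3) du + (u*(-u^2 + 24*u*v + 15*v^2)) dv.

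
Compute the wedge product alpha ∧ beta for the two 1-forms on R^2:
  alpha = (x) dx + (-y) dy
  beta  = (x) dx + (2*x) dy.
alpha ∧ beta = (x*(2*x + y)) dx ∧ dy

Distribute the wedge, using dx_i ∧ dx_j = -dx_j ∧ dx_i and dx_i ∧ dx_i = 0. For each pair (i, j) with i < j, the coefficient of dx_i ∧ dx_j in alpha ∧ beta is (alpha_i * beta_j - alpha_j * beta_i). Collecting: alpha ∧ beta = (x*(2*x + y)) dx ∧ dy.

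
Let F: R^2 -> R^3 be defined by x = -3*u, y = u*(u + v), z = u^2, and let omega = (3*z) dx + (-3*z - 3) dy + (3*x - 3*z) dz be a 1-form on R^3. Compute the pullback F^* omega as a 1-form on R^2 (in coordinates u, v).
F^* omega = (-12*u^3 - 3*u^2*v - 27*u^2 - 6*u - 3*v) du + (3*u*(-u^2 - 1)) dv

Using F^*(f dg) = (f ∘ F) d(g ∘ F), substitute each coordinate x_i by F_i(u, v) in f_i, and replace dx_i by d F_i = (∂F_i/∂u) du + (∂F_i/∂v) dv.
  For the x component: f_1(F) = 3*u^2; d F_1 = (-3) du + (0) dv
  For the y component: f_2(F) = -3*u^2 - 3; d F_2 = (2*u + v) du + (u) dv
  For the z component: f_3(F) = 3*u*(-u - 3); d F_3 = (2*u) du + (0) dv
Combining and collecting du, dv coefficients:
  coeff of du: -12*u^3 - 3*u^2*v - 27*u^2 - 6*u - 3*v
  coeff of dv: 3*u*(-u^2 - 1)
F^* omega = (-12*u^3 - 3*u^2*v - 27*u^2 - 6*u - 3*v) du + (3*u*(-u^2 - 1)) dv.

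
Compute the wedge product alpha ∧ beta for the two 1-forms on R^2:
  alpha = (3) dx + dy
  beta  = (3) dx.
alpha ∧ beta = (-3) dx ∧ dy

Distribute the wedge, using dx_i ∧ dx_j = -dx_j ∧ dx_i and dx_i ∧ dx_i = 0. For each pair (i, j) with i < j, the coefficient of dx_i ∧ dx_j in alpha ∧ beta is (alpha_i * beta_j - alpha_j * beta_i). Collecting: alpha ∧ beta = (-3) dx ∧ dy.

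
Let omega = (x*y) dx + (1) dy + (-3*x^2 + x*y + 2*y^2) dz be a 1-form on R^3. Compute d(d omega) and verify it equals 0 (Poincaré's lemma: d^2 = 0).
d(d omega) = 0

Step 1: d omega = sum_{i<j} (∂f_j/∂x_i - ∂f_i/∂x_j) dx_i ∧ dx_j:
  coeff of dx ∧ dy: -x
  coeff of dx ∧ dz: -6*x + y
  coeff of dy ∧ dz: x + 4*y
Step 2: Apply d again to each 2-form coefficient. The only possible 3-form in R^3 is dx ∧ dy ∧ dz, with coefficient
  ∂(coeff of dy∧dz)/∂x - ∂(coeff of dx∧dz)/∂y + ∂(coeff of dx∧dy)/∂z
  = ∂/∂x (x + 4*y) - ∂/∂y (-6*x + y) + ∂/∂z (-x).
Each of these terms simplifies to sums of mixed partials that cancel in pairs. The result is 0 (by equality of mixed partials for smooth functions — Schwarz / Clairaut).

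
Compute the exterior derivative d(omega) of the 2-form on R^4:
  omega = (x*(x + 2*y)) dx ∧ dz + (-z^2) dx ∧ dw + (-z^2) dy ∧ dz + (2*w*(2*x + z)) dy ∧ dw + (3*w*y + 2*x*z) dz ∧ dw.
d(omega) = (-2*x) dx ∧ dy ∧ dz + (4*z) dx ∧ dz ∧ dw + (4*w) dx ∧ dy ∧ dw + (w) dy ∧ dz ∧ dw

For a 2-form omega = sum_{i<j} g_{ij} dx_i ∧ dx_j, the exterior derivative is
  d(omega) = sum_{i<j} d(g_{ij}) ∧ dx_i ∧ dx_j = sum_{i<j, k} (∂g_{ij}/∂x_k) dx_k ∧ dx_i ∧ dx_j.
Expand each term, using dx_k ∧ dx_i ∧ dx_j = sgn(permutation) dx_{(a)} ∧ dx_{(b)} ∧ dx_{(c)} with (a < b < c) sorted:
  d(x*(x + 2*y)) includes (∂/∂y)(x*(x + 2*y)) dy = (2*x) dy, which multiplied by dx ∧ dz gives (-2*x) dx ∧ dy ∧ dz
  d(-z^2) includes (∂/∂z)(-z^2) dz = (-2*z) dz, which multiplied by dx ∧ dw gives (2*z) dx ∧ dz ∧ dw
  d(2*w*(2*x + z)) includes (∂/∂x)(2*w*(2*x + z)) dx = (4*w) dx, which multiplied by dy ∧ dw gives (4*w) dx ∧ dy ∧ dw
  d(2*w*(2*x + z)) includes (∂/∂z)(2*w*(2*x + z)) dz = (2*w) dz, which multiplied by dy ∧ dw gives (-2*w) dy ∧ dz ∧ dw
  d(3*w*y + 2*x*z) includes (∂/∂x)(3*w*y + 2*x*z) dx = (2*z) dx, which multiplied by dz ∧ dw gives (2*z) dx ∧ dz ∧ dw
  d(3*w*y + 2*x*z) includes (∂/∂y)(3*w*y + 2*x*z) dy = (3*w) dy, which multiplied by dz ∧ dw gives (3*w) dy ∧ dz ∧ dw
Collecting like 3-forms: d(omega) = (-2*x) dx ∧ dy ∧ dz + (4*z) dx ∧ dz ∧ dw + (4*w) dx ∧ dy ∧ dw + (w) dy ∧ dz ∧ dw.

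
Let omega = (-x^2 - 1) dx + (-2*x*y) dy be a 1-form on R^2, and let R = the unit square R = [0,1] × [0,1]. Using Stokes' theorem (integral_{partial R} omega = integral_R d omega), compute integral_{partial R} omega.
integral_(partial R) omega = -1

Stokes: integral_partial_R omega = integral_R d omega with d omega = (∂Q/∂x - ∂P/∂y) dx ∧ dy.
  ∂Q/∂x = -2*y
  ∂P/∂y = 0
  integrand = ∂Q/∂x - ∂P/∂y = -2*y.
Integrating over R: integral_0^1 integral_0^1 (-2*y) dx dy = -1.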